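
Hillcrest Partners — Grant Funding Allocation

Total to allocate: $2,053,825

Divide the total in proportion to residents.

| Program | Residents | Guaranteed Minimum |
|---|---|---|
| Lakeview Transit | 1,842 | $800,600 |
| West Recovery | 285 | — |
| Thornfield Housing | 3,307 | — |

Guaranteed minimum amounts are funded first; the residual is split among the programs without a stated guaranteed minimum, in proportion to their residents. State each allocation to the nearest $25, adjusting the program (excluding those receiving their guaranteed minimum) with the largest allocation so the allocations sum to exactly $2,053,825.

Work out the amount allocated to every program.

Lakeview Transit: $800,600; West Recovery: $99,425; Thornfield Housing: $1,153,800

Guaranteed amounts: Lakeview Transit $800,600. Remaining pool $1,253,225.
Remaining pool split over remaining residents 3,592: West Recovery 99,434.61 → $99,425; Thornfield Housing 1,153,790.39 → $1,153,800.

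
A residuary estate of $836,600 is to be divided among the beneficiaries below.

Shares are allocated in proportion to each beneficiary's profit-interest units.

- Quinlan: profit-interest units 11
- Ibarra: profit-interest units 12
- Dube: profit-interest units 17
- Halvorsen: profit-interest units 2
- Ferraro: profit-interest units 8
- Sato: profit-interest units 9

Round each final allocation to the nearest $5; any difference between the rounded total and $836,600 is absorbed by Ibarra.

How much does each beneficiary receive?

Sum of profit-interest units: 59.
Proportional shares: Quinlan 11/59 × $836,600 = 155,976.27; Ibarra 12/59 × $836,600 = 170,155.93; Dube 17/59 × $836,600 = 241,054.24; Halvorsen 2/59 × $836,600 = 28,359.32; Ferraro 8/59 × $836,600 = 113,437.29; Sato 9/59 × $836,600 = 127,616.95.
At nearest $5: Quinlan $155,975; Ibarra $170,155; Dube $241,055; Halvorsen $28,360; Ferraro $113,435; Sato $127,615. Sum = $836,595.
Difference $836,600 − $836,595 = +$5 applied to Ibarra: Ibarra becomes $170,160.

Quinlan: $155,975 · Ibarra: $170,160 · Dube: $241,055 · Halvorsen: $28,360 · Ferraro: $113,435 · Sato: $127,615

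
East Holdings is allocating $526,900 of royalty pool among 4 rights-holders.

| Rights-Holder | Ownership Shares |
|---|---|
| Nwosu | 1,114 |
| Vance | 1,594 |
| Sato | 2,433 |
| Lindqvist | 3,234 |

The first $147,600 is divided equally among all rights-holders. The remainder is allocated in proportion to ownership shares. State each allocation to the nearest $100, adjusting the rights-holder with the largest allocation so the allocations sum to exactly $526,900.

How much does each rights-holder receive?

First tranche $147,600 split equally: $36,900 each.
Remainder $379,300 by ownership shares (total 8,375): Nwosu 50,452.56 → $50,500; Vance 72,191.55 → $72,200; Sato 110,189.48 → $110,200; Lindqvist 146,466.41 → $146,500.
Rounding difference −$100 on remainder applied to Lindqvist.
Totals: Nwosu $36,900 + $50,500 = $87,400; Vance $36,900 + $72,200 = $109,100; Sato $36,900 + $110,200 = $147,100; Lindqvist $36,900 + $146,400 = $183,300.

Nwosu: $87,400; Vance: $109,100; Sato: $147,100; Lindqvist: $183,300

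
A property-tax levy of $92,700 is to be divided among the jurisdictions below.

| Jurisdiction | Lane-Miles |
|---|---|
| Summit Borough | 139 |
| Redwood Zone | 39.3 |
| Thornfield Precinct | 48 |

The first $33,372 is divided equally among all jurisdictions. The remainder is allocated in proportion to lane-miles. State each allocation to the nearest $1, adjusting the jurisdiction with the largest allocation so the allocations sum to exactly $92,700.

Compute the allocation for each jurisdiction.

Summit Borough: $47,565 · Redwood Zone: $21,427 · Thornfield Precinct: $23,708

$33,372 shared equally gives $11,124 per jurisdiction.
Remainder $59,328 by lane-miles (total 226.3): Summit Borough 36,440.97 → $36,441; Redwood Zone 10,303.10 → $10,303; Thornfield Precinct 12,583.93 → $12,584.
Totals: Summit Borough $11,124 + $36,441 = $47,565; Redwood Zone $11,124 + $10,303 = $21,427; Thornfield Precinct $11,124 + $12,584 = $23,708.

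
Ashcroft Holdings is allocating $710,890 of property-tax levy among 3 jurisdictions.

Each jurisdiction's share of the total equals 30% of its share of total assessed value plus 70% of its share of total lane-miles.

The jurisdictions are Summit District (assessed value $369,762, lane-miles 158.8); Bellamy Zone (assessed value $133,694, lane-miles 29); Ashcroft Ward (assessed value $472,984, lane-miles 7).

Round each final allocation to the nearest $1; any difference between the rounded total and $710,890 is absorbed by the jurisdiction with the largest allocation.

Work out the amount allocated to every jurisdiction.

Summit District: $486,421 · Bellamy Zone: $103,282 · Ashcroft Ward: $121,187

Assessed value total 976,440; lane-miles total 194.8.
Combined weights (30% assessed value + 70% lane-miles): Summit District 0.6842; Bellamy Zone 0.1453; Ashcroft Ward 0.1705.
Unrounded shares: Summit District 486,420.57; Bellamy Zone 103,281.93; Ashcroft Ward 121,187.49.
After rounding ($1): Summit District $486,421; Bellamy Zone $103,282; Ashcroft Ward $121,187. Sum = $710,890.
No rounding difference to absorb.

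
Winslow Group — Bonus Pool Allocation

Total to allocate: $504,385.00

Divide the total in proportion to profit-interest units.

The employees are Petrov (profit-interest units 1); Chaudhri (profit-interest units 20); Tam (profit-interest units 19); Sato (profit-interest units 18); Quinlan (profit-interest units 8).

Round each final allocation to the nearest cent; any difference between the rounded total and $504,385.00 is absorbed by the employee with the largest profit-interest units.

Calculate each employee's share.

Total profit-interest units = 1 + 20 + 19 + 18 + 8 = 66.
Pro-rata amounts: Petrov 7,642.1970; Chaudhri 152,843.9394; Tam 145,201.7424; Sato 137,559.5455; Quinlan 61,137.5758.
Rounded to nearest cent: Petrov $7,642.20; Chaudhri $152,843.94; Tam $145,201.74; Sato $137,559.55; Quinlan $61,137.58. Sum = $504,385.01.
Difference $504,385.00 − $504,385.01 = −$0.01 applied to largest profit-interest units (Chaudhri): Chaudhri becomes $152,843.93.

Petrov: $7,642.20 · Chaudhri: $152,843.93 · Tam: $145,201.74 · Sato: $137,559.55 · Quinlan: $61,137.58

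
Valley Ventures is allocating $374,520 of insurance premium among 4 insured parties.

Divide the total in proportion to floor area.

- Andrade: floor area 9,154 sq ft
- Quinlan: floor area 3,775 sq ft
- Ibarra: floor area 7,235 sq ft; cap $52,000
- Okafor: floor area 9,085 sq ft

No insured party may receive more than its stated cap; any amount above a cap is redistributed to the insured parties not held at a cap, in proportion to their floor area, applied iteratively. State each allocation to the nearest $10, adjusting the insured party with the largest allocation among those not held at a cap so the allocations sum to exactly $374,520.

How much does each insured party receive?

Andrade: $134,110 | Quinlan: $55,310 | Ibarra: $52,000 | Okafor: $133,100

Total floor area = 29,249.
Pro-rata shares before constraints: Andrade 117,212.76; Quinlan 48,337.14; Ibarra 92,640.85; Okafor 116,329.25.
Cap binds for Ibarra ($52,000); balance $322,520 reallocated over remaining floor area 22,014.
Redistributed shares: Andrade 134,112.30 → $134,110; Quinlan 55,306.31 → $55,310; Okafor 133,101.40 → $133,100.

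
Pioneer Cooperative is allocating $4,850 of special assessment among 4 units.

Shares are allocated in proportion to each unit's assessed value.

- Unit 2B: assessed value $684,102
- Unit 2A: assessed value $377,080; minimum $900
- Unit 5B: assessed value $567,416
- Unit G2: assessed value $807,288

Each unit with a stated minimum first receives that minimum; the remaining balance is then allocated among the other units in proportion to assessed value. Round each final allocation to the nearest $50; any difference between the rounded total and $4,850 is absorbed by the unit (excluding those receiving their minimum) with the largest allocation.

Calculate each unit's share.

Minimums first: Unit 2A $900. Remaining pool $3,950.
Remaining pool split over remaining assessed value 2,058,806: Unit 2B 1,312.51 → $1,300; Unit 5B 1,088.64 → $1,100; Unit G2 1,548.85 → $1,550.

Unit 2B: $1,300; Unit 2A: $900; Unit 5B: $1,100; Unit G2: $1,550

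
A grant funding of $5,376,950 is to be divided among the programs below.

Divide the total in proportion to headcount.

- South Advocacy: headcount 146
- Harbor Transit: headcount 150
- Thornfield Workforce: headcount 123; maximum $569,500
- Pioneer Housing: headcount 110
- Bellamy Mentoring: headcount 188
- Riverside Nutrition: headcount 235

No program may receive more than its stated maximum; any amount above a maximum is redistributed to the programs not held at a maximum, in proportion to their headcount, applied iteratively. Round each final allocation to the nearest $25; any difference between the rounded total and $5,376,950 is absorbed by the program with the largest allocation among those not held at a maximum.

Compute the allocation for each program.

Total headcount = 952.
Proportional shares (ignoring caps): South Advocacy 824,616.28; Harbor Transit 847,208.51; Thornfield Workforce 694,710.98; Pioneer Housing 621,286.24; Bellamy Mentoring 1,061,834.66; Riverside Nutrition 1,327,293.33.
Capped: Thornfield Workforce ($569,500); remaining pool $4,807,450 reallocated over remaining headcount 829.
Redistributed shares: South Advocacy 846,667.91 → $846,675; Harbor Transit 869,864.29 → $869,875; Pioneer Housing 637,900.48 → $637,900; Bellamy Mentoring 1,090,229.92 → $1,090,225; Riverside Nutrition 1,362,787.39 → $1,362,775.

South Advocacy: $846,675 · Harbor Transit: $869,875 · Thornfield Workforce: $569,500 · Pioneer Housing: $637,900 · Bellamy Mentoring: $1,090,225 · Riverside Nutrition: $1,362,775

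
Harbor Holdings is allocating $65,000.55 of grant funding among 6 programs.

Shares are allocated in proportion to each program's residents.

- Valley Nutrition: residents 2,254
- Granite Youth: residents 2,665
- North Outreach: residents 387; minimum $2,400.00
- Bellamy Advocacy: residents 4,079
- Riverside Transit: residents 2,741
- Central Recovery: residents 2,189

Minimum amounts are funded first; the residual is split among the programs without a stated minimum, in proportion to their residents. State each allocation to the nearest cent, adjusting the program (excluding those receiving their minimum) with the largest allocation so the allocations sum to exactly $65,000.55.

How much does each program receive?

Guaranteed amounts: North Outreach $2,400.00. Balance $62,600.55.
Balance split over remaining residents 13,928: Valley Nutrition 10,130.7898 → $10,130.79; Granite Youth 11,978.0633 → $11,978.06; Bellamy Advocacy 18,333.4035 → $18,333.40; Riverside Transit 12,319.6516 → $12,319.65; Central Recovery 9,838.6419 → $9,838.64.
Rounding difference +$0.01 applied to Bellamy Advocacy → $18,333.41.

Valley Nutrition: $10,130.79 · Granite Youth: $11,978.06 · North Outreach: $2,400.00 · Bellamy Advocacy: $18,333.41 · Riverside Transit: $12,319.65 · Central Recovery: $9,838.64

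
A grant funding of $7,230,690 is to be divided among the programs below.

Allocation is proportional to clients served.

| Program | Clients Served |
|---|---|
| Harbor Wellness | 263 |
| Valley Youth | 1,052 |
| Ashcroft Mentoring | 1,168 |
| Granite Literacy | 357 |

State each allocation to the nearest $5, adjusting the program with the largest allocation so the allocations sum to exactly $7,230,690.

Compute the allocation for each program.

Harbor Wellness: $669,605 · Valley Youth: $2,678,410 · Ashcroft Mentoring: $2,973,745 · Granite Literacy: $908,930

Total clients served = 2,840.
Unrounded shares: Harbor Wellness 263/2,840 × $7,230,690 = 669,602.63; Valley Youth 1,052/2,840 × $7,230,690 = 2,678,410.52; Ashcroft Mentoring 1,168/2,840 × $7,230,690 = 2,973,748.56; Granite Literacy 357/2,840 × $7,230,690 = 908,928.29.
Rounded to nearest $5: Harbor Wellness $669,605; Valley Youth $2,678,410; Ashcroft Mentoring $2,973,750; Granite Literacy $908,930. Sum = $7,230,695.
Difference $7,230,690 − $7,230,695 = −$5 applied to largest allocation (Ashcroft Mentoring): Ashcroft Mentoring becomes $2,973,745.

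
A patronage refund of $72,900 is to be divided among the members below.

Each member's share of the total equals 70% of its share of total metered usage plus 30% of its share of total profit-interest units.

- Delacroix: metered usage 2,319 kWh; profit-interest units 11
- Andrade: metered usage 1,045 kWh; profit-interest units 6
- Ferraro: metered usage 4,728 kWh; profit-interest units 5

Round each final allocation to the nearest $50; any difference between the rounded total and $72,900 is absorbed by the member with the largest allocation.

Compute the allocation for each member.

Delacroix: $25,550 | Andrade: $12,550 | Ferraro: $34,800

Metered usage total 8,092; profit-interest units total 22.
Combined weights (70% metered usage + 30% profit-interest units): Delacroix 0.3506; Andrade 0.1722; Ferraro 0.4772.
Proportional shares: Delacroix 25,559.14; Andrade 12,554.55; Ferraro 34,786.30.
At nearest $50: Delacroix $25,550; Andrade $12,550; Ferraro $34,800. Sum = $72,900.
Rounded total matches; no reconciliation needed.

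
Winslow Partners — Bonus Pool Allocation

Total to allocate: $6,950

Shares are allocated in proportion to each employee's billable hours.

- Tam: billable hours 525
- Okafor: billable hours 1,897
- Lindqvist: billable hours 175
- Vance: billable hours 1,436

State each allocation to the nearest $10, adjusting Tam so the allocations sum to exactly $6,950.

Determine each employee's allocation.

Tam: $910; Okafor: $3,270; Lindqvist: $300; Vance: $2,470

Combined billable hours = 4,033.
Pro-rata amounts: Tam 525/4,033 × $6,950 = 904.72; Okafor 1,897/4,033 × $6,950 = 3,269.07; Lindqvist 175/4,033 × $6,950 = 301.57; Vance 1,436/4,033 × $6,950 = 2,474.63.
After rounding ($10): Tam $900; Okafor $3,270; Lindqvist $300; Vance $2,470. Sum = $6,940.
Difference $6,950 − $6,940 = +$10 applied to Tam: Tam becomes $910.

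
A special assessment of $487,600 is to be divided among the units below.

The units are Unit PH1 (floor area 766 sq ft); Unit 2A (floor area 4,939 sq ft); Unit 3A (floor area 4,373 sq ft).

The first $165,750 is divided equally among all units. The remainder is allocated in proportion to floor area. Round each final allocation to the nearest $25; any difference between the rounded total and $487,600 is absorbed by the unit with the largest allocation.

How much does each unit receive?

Equal tier: $165,750 ÷ 3 = $55,250 apiece.
Remainder $321,850 by floor area (total 10,078): Unit PH1 24,462.90 → $24,475; Unit 2A 157,731.41 → $157,725; Unit 3A 139,655.69 → $139,650.
Totals: Unit PH1 $55,250 + $24,475 = $79,725; Unit 2A $55,250 + $157,725 = $212,975; Unit 3A $55,250 + $139,650 = $194,900.

Unit PH1: $79,725 · Unit 2A: $212,975 · Unit 3A: $194,900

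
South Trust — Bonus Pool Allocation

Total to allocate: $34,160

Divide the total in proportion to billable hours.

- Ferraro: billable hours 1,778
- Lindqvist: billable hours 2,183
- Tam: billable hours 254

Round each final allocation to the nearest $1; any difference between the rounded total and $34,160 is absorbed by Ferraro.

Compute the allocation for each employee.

Ferraro: $14,409 · Lindqvist: $17,692 · Tam: $2,059

Combined billable hours = 4,215.
Unrounded shares: Ferraro 1,778/4,215 × $34,160 = 14,409.60; Lindqvist 2,183/4,215 × $34,160 = 17,691.88; Tam 254/4,215 × $34,160 = 2,058.51.
Rounded to nearest $1: Ferraro $14,410; Lindqvist $17,692; Tam $2,059. Sum = $34,161.
Difference $34,160 − $34,161 = −$1 applied to Ferraro: Ferraro becomes $14,409.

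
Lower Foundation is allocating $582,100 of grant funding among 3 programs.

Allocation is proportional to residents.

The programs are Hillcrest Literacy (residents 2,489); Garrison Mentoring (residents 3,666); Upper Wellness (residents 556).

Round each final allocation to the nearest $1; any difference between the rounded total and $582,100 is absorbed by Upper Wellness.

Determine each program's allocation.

Total residents = 6,711.
Pro-rata amounts: Hillcrest Literacy 2,489/6,711 × $582,100 = 215,891.36; Garrison Mentoring 3,666/6,711 × $582,100 = 317,982.21; Upper Wellness 556/6,711 × $582,100 = 48,226.43.
After rounding ($1): Hillcrest Literacy $215,891; Garrison Mentoring $317,982; Upper Wellness $48,226. Sum = $582,099.
Difference $582,100 − $582,099 = +$1 applied to Upper Wellness: Upper Wellness becomes $48,227.

Hillcrest Literacy: $215,891; Garrison Mentoring: $317,982; Upper Wellness: $48,227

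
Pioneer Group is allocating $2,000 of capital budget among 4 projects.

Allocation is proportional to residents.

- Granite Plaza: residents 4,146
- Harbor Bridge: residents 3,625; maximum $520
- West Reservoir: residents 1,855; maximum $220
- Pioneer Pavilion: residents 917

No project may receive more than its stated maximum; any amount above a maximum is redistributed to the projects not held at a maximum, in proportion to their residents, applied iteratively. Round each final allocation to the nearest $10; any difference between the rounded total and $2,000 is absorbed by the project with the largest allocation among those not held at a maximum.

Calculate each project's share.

Total residents = 10,543.
Unconstrained shares: Granite Plaza 786.49; Harbor Bridge 687.66; West Reservoir 351.89; Pioneer Pavilion 173.95.
Capped: Harbor Bridge ($520), West Reservoir ($220); residual $1,260 reallocated over remaining residents 5,063.
Remaining shares: Granite Plaza 1,031.79 → $1,030; Pioneer Pavilion 228.21 → $230.

Granite Plaza: $1,030; Harbor Bridge: $520; West Reservoir: $220; Pioneer Pavilion: $230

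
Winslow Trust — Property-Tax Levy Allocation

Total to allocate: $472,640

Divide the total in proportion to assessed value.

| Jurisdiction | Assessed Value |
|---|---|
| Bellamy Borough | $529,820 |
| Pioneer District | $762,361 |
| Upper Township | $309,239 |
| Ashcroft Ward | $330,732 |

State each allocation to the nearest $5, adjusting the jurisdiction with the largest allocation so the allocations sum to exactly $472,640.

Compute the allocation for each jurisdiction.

Bellamy Borough: $129,605 · Pioneer District: $186,485 · Upper Township: $75,645 · Ashcroft Ward: $80,905

Combined assessed value = 1,932,152.
Raw shares: Bellamy Borough 529,820/1,932,152 × $472,640 = 129,603.74; Pioneer District 762,361/1,932,152 × $472,640 = 186,487.56; Upper Township 309,239/1,932,152 × $472,640 = 75,645.56; Ashcroft Ward 330,732/1,932,152 × $472,640 = 80,903.14.
At nearest $5: Bellamy Borough $129,605; Pioneer District $186,490; Upper Township $75,645; Ashcroft Ward $80,905. Sum = $472,645.
Difference $472,640 − $472,645 = −$5 applied to largest allocation (Pioneer District): Pioneer District becomes $186,485.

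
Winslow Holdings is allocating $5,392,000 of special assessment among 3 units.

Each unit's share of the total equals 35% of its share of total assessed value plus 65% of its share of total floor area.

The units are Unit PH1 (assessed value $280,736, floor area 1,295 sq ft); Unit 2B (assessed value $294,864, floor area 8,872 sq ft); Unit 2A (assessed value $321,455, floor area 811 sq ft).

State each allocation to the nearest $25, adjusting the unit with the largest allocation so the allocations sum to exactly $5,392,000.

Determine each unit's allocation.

Assessed value total 897,055; floor area total 10,978.
Composite weights (35% assessed value + 65% floor area): Unit PH1 0.1862; Unit 2B 0.6404; Unit 2A 0.1734.
Pro-rata amounts: Unit PH1 1,004,042.21; Unit 2B 3,452,772.29; Unit 2A 935,185.50.
At nearest $25: Unit PH1 $1,004,050; Unit 2B $3,452,775; Unit 2A $935,175. Sum = $5,392,000.
No rounding difference to absorb.

Unit PH1: $1,004,050; Unit 2B: $3,452,775; Unit 2A: $935,175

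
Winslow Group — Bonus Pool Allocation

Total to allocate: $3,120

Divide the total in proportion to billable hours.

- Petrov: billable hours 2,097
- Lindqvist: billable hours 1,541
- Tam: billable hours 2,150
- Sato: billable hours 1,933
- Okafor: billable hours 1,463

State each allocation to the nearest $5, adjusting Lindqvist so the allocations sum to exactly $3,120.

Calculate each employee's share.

Petrov: $710; Lindqvist: $530; Tam: $730; Sato: $655; Okafor: $495

Billable hours total: 9,184.
Proportional shares: Petrov 2,097/9,184 × $3,120 = 712.40; Lindqvist 1,541/9,184 × $3,120 = 523.51; Tam 2,150/9,184 × $3,120 = 730.40; Sato 1,933/9,184 × $3,120 = 656.68; Okafor 1,463/9,184 × $3,120 = 497.01.
At nearest $5: Petrov $710; Lindqvist $525; Tam $730; Sato $655; Okafor $495. Sum = $3,115.
Difference $3,120 − $3,115 = +$5 applied to Lindqvist: Lindqvist becomes $530.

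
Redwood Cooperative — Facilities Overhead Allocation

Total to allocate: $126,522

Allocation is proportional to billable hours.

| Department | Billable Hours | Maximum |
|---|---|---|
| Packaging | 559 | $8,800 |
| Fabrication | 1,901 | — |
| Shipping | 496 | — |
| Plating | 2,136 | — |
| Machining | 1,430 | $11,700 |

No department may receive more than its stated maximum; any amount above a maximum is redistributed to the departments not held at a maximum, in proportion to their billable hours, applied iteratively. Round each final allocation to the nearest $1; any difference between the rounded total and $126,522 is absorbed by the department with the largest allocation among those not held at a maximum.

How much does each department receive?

Packaging: $8,800 | Fabrication: $44,462 | Shipping: $11,601 | Plating: $49,959 | Machining: $11,700

Billable hours total: 6,522.
Unconstrained shares: Packaging 10,844.19; Fabrication 36,878.00; Shipping 9,622.03; Plating 41,436.83; Machining 27,740.95.
Cap binds for Packaging ($8,800), Machining ($11,700); remaining pool $106,022 reallocated over remaining billable hours 4,533.
Shares after redistribution: Fabrication 44,462.35 → $44,462; Shipping 11,600.91 → $11,601; Plating 49,958.75 → $49,959.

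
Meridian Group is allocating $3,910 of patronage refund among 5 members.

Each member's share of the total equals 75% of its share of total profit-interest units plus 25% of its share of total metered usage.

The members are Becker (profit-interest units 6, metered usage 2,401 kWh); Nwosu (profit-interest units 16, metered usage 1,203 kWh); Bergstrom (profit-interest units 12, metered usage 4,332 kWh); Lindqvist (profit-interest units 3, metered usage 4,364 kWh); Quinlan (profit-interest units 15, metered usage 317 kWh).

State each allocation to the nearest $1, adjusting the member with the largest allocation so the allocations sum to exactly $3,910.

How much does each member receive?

Becker: $524; Nwosu: $996; Bergstrom: $1,013; Lindqvist: $507; Quinlan: $870

Totals — profit-interest units 52, metered usage 12,617.
Blended shares (75% profit-interest units + 25% metered usage): Becker 0.1341; Nwosu 0.2546; Bergstrom 0.2589; Lindqvist 0.1297; Quinlan 0.2226.
Pro-rata amounts: Becker 524.38; Nwosu 995.51; Bergstrom 1,012.35; Lindqvist 507.28; Quinlan 870.47.
Rounded to nearest $1: Becker $524; Nwosu $996; Bergstrom $1,012; Lindqvist $507; Quinlan $870. Sum = $3,909.
Difference $3,910 − $3,909 = +$1 applied to largest allocation (Bergstrom): Bergstrom becomes $1,013.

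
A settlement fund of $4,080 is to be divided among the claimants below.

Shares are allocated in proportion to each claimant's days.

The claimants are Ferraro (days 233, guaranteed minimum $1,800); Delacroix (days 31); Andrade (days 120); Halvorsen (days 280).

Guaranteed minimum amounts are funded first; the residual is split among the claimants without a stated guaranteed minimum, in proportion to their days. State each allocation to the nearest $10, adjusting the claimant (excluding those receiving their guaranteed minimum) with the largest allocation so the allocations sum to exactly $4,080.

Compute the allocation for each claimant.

Ferraro: $1,800; Delacroix: $160; Andrade: $630; Halvorsen: $1,490

Minimums first: Ferraro $1,800. Balance $2,280.
Balance split over remaining days 431: Delacroix 163.99 → $160; Andrade 634.80 → $630; Halvorsen 1,481.21 → $1,480.
Rounding difference +$10 applied to Halvorsen → $1,490.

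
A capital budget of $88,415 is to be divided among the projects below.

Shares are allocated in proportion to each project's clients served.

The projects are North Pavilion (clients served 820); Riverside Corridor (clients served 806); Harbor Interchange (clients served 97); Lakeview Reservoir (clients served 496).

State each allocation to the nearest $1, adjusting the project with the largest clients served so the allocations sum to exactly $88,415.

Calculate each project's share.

North Pavilion: $32,672 · Riverside Corridor: $32,115 · Harbor Interchange: $3,865 · Lakeview Reservoir: $19,763

Sum of clients served: 2,219.
Raw shares: North Pavilion 820/2,219 × $88,415 = 32,672.51; Riverside Corridor 806/2,219 × $88,415 = 32,114.69; Harbor Interchange 97/2,219 × $88,415 = 3,864.92; Lakeview Reservoir 496/2,219 × $88,415 = 19,762.88.
At nearest $1: North Pavilion $32,673; Riverside Corridor $32,115; Harbor Interchange $3,865; Lakeview Reservoir $19,763. Sum = $88,416.
Difference $88,415 − $88,416 = −$1 applied to largest clients served (North Pavilion): North Pavilion becomes $32,672.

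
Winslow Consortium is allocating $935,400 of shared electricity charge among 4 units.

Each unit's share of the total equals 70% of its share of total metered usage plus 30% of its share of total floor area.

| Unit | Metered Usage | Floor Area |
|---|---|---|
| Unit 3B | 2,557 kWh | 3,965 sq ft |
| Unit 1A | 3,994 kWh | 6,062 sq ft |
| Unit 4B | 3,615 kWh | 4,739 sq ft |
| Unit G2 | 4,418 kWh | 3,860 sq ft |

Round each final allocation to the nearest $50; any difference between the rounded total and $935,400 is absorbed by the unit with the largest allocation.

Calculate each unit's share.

Unit 3B: $174,550 | Unit 1A: $270,650 | Unit 4B: $233,700 | Unit G2: $256,500

Totals — metered usage 14,584, floor area 18,626.
Blended shares (70% metered usage + 30% floor area): Unit 3B 0.1866; Unit 1A 0.2893; Unit 4B 0.2498; Unit G2 0.2742.
Raw shares: Unit 3B 174,538.84; Unit 1A 270,649.52; Unit 4B 233,701.14; Unit G2 256,510.50.
Rounded to nearest $50: Unit 3B $174,550; Unit 1A $270,650; Unit 4B $233,700; Unit G2 $256,500. Sum = $935,400.
Rounded total matches; no reconciliation needed.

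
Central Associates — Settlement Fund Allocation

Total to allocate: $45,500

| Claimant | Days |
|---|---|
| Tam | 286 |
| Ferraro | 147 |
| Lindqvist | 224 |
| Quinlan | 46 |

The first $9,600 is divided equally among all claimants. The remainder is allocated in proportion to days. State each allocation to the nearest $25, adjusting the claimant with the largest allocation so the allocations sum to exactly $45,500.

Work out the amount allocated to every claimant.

Tam: $17,000 | Ferraro: $9,900 | Lindqvist: $13,850 | Quinlan: $4,750

Equal tier: $9,600 ÷ 4 = $2,400 apiece.
Remainder $35,900 by days (total 703): Tam 14,605.12 → $14,600; Ferraro 7,506.83 → $7,500; Lindqvist 11,438.98 → $11,450; Quinlan 2,349.08 → $2,350.
Totals: Tam $2,400 + $14,600 = $17,000; Ferraro $2,400 + $7,500 = $9,900; Lindqvist $2,400 + $11,450 = $13,850; Quinlan $2,400 + $2,350 = $4,750.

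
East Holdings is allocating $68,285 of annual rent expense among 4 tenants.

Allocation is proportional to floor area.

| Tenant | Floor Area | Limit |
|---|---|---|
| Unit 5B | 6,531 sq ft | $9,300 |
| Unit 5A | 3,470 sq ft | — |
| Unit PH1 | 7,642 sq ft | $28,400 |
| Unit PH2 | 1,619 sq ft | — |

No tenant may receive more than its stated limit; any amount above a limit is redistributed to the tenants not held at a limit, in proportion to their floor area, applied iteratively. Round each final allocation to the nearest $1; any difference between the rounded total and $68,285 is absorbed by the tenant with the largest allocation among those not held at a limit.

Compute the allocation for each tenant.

Unit 5B: $9,300 | Unit 5A: $20,855 | Unit PH1: $28,400 | Unit PH2: $9,730

Total floor area = 19,262.
Pro-rata shares before constraints: Unit 5B 23,152.81; Unit 5A 12,301.37; Unit PH1 27,091.37; Unit PH2 5,739.46.
Capped: Unit 5B ($9,300); balance $58,985 reallocated over remaining floor area 12,731.
Capped: Unit PH1 ($28,400); balance $30,585 reallocated over remaining floor area 5,089.
Redistributed shares: Unit 5A 20,854.78 → $20,855; Unit PH2 9,730.22 → $9,730.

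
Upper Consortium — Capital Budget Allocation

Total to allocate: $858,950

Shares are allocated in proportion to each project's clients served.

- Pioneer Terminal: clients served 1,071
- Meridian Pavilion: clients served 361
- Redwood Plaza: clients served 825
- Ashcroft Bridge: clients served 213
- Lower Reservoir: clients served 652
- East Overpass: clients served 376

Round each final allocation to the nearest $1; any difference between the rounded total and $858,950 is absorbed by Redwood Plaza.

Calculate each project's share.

Pioneer Terminal: $262,989 | Meridian Pavilion: $88,645 | Redwood Plaza: $202,582 | Ashcroft Bridge: $52,303 | Lower Reservoir: $160,102 | East Overpass: $92,329

Sum of clients served: 3,498.
Pro-rata amounts: Pioneer Terminal 1,071/3,498 × $858,950 = 262,988.98; Meridian Pavilion 361/3,498 × $858,950 = 88,645.21; Redwood Plaza 825/3,498 × $858,950 = 202,582.55; Ashcroft Bridge 213/3,498 × $858,950 = 52,303.13; Lower Reservoir 652/3,498 × $858,950 = 160,101.60; East Overpass 376/3,498 × $858,950 = 92,328.53.
Rounded to nearest $1: Pioneer Terminal $262,989; Meridian Pavilion $88,645; Redwood Plaza $202,583; Ashcroft Bridge $52,303; Lower Reservoir $160,102; East Overpass $92,329. Sum = $858,951.
Difference $858,950 − $858,951 = −$1 applied to Redwood Plaza: Redwood Plaza becomes $202,582.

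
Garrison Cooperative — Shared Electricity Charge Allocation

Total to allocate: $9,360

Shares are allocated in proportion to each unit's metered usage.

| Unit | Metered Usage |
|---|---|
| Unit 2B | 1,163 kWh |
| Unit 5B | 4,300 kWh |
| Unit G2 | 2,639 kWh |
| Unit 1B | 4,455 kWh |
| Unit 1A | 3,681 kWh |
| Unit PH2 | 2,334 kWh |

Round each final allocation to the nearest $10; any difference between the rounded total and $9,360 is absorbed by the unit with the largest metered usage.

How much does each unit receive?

Unit 2B: $590; Unit 5B: $2,170; Unit G2: $1,330; Unit 1B: $2,230; Unit 1A: $1,860; Unit PH2: $1,180

Total metered usage = 18,572.
Proportional shares: Unit 2B 1,163/18,572 × $9,360 = 586.13; Unit 5B 4,300/18,572 × $9,360 = 2,167.13; Unit G2 2,639/18,572 × $9,360 = 1,330.02; Unit 1B 4,455/18,572 × $9,360 = 2,245.25; Unit 1A 3,681/18,572 × $9,360 = 1,855.17; Unit PH2 2,334/18,572 × $9,360 = 1,176.30.
After rounding ($10): Unit 2B $590; Unit 5B $2,170; Unit G2 $1,330; Unit 1B $2,250; Unit 1A $1,860; Unit PH2 $1,180. Sum = $9,380.
Difference $9,360 − $9,380 = −$20 applied to largest metered usage (Unit 1B): Unit 1B becomes $2,230.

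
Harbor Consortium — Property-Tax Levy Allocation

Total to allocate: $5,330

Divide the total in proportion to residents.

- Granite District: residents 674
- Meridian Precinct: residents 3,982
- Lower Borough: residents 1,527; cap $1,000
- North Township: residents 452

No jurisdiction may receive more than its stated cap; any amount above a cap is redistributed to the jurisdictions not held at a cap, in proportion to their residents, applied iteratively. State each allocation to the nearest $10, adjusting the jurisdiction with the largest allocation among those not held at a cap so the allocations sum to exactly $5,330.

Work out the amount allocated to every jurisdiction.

Granite District: $570 · Meridian Precinct: $3,380 · Lower Borough: $1,000 · North Township: $380

Total residents = 6,635.
Unconstrained shares: Granite District 541.43; Meridian Precinct 3,198.80; Lower Borough 1,226.66; North Township 363.10.
Held at cap: Lower Borough ($1,000); remaining pool $4,330 reallocated over remaining residents 5,108.
Shares after redistribution: Granite District 571.34 → $570; Meridian Precinct 3,375.50 → $3,380; North Township 383.16 → $380.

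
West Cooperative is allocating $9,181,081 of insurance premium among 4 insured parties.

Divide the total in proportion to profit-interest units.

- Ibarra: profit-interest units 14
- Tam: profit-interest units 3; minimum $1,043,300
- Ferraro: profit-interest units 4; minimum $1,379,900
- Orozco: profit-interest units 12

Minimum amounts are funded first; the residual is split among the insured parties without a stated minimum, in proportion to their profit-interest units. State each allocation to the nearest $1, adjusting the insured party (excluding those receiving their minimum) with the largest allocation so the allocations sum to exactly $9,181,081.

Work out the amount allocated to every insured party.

Ibarra: $3,638,859 · Tam: $1,043,300 · Ferraro: $1,379,900 · Orozco: $3,119,022

Fund the minimums — Tam $1,043,300; Ferraro $1,379,900. Remaining pool $6,757,881.
Remaining pool split over remaining profit-interest units 26: Ibarra 3,638,859.00 → $3,638,859; Orozco 3,119,022.00 → $3,119,022.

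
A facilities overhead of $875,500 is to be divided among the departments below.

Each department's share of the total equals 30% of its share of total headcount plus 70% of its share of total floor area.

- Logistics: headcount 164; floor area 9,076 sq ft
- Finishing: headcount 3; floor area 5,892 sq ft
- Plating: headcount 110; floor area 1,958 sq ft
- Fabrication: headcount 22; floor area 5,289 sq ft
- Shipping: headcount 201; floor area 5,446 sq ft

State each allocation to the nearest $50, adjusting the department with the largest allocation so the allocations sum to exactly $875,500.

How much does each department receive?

Logistics: $287,250 | Finishing: $132,100 | Plating: $101,150 | Fabrication: $128,750 | Shipping: $226,250

Headcount total 500; floor area total 27,661.
Composite weights (30% headcount + 70% floor area): Logistics 0.3281; Finishing 0.1509; Plating 0.1155; Fabrication 0.1470; Shipping 0.2584.
Unrounded shares: Logistics 287,234.72; Finishing 132,117.54; Plating 101,163.94; Fabrication 128,738.32; Shipping 226,245.47.
After rounding ($50): Logistics $287,250; Finishing $132,100; Plating $101,150; Fabrication $128,750; Shipping $226,250. Sum = $875,500.
Rounded total matches; no reconciliation needed.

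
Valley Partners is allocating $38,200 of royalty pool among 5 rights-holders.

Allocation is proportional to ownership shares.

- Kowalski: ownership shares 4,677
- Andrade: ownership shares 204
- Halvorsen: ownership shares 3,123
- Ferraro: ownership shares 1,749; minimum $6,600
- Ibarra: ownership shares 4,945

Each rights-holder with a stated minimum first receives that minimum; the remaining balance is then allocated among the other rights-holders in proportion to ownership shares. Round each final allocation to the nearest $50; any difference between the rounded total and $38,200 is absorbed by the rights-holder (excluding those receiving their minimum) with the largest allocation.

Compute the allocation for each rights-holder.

Kowalski: $11,400; Andrade: $500; Halvorsen: $7,600; Ferraro: $6,600; Ibarra: $12,100

Minimums first: Ferraro $6,600. Balance $31,600.
Balance split over remaining ownership shares 12,949: Kowalski 11,413.48 → $11,400; Andrade 497.83 → $500; Halvorsen 7,621.19 → $7,600; Ibarra 12,067.50 → $12,050.
Rounding difference +$50 applied to Ibarra → $12,100.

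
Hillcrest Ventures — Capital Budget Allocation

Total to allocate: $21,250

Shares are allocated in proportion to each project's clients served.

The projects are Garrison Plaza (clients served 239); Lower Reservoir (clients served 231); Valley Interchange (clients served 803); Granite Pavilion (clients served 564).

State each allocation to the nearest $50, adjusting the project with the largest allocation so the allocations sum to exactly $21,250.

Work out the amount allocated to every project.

Combined clients served = 1,837.
Proportional shares: Garrison Plaza 239/1,837 × $21,250 = 2,764.70; Lower Reservoir 231/1,837 × $21,250 = 2,672.16; Valley Interchange 803/1,837 × $21,250 = 9,288.92; Granite Pavilion 564/1,837 × $21,250 = 6,524.22.
At nearest $50: Garrison Plaza $2,750; Lower Reservoir $2,650; Valley Interchange $9,300; Granite Pavilion $6,500. Sum = $21,200.
Difference $21,250 − $21,200 = +$50 applied to largest allocation (Valley Interchange): Valley Interchange becomes $9,350.

Garrison Plaza: $2,750 · Lower Reservoir: $2,650 · Valley Interchange: $9,350 · Granite Pavilion: $6,500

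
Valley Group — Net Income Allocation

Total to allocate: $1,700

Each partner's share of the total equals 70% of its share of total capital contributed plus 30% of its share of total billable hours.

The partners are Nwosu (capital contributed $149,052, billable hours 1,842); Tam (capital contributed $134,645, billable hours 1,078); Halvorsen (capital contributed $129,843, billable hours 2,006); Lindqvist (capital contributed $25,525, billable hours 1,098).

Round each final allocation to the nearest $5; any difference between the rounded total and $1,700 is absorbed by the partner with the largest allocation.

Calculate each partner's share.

Capital contributed total 439,065; billable hours total 6,024.
Blended shares (70% capital contributed + 30% billable hours): Nwosu 0.3294; Tam 0.2683; Halvorsen 0.3069; Lindqvist 0.0954.
Unrounded shares: Nwosu 559.92; Tam 456.19; Halvorsen 521.74; Lindqvist 162.14.
At nearest $5: Nwosu $560; Tam $455; Halvorsen $520; Lindqvist $160. Sum = $1,695.
Difference $1,700 − $1,695 = +$5 applied to largest allocation (Nwosu): Nwosu becomes $565.

Nwosu: $565; Tam: $455; Halvorsen: $520; Lindqvist: $160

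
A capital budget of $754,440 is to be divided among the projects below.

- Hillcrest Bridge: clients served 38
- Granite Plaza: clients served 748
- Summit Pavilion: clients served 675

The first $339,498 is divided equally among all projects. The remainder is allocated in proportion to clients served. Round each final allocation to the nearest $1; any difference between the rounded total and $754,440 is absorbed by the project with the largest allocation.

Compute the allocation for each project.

Equal tier: $339,498 ÷ 3 = $113,166 apiece.
Remainder $414,942 by clients served (total 1,461): Hillcrest Bridge 10,792.47 → $10,792; Granite Plaza 212,441.22 → $212,441; Summit Pavilion 191,708.32 → $191,708.
Rounding difference +$1 on remainder applied to Granite Plaza.
Totals: Hillcrest Bridge $113,166 + $10,792 = $123,958; Granite Plaza $113,166 + $212,442 = $325,608; Summit Pavilion $113,166 + $191,708 = $304,874.

Hillcrest Bridge: $123,958 | Granite Plaza: $325,608 | Summit Pavilion: $304,874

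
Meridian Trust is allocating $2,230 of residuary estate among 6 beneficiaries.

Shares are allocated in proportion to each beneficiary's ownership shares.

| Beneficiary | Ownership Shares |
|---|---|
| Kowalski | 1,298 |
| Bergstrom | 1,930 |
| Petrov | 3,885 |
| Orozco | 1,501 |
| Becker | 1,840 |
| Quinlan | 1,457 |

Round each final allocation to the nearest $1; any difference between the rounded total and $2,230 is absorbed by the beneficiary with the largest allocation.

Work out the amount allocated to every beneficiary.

Kowalski: $243; Bergstrom: $361; Petrov: $728; Orozco: $281; Becker: $344; Quinlan: $273

Sum of ownership shares: 11,911.
Unrounded shares: Kowalski 1,298/11,911 × $2,230 = 243.01; Bergstrom 1,930/11,911 × $2,230 = 361.34; Petrov 3,885/11,911 × $2,230 = 727.36; Orozco 1,501/11,911 × $2,230 = 281.02; Becker 1,840/11,911 × $2,230 = 344.49; Quinlan 1,457/11,911 × $2,230 = 272.78.
After rounding ($1): Kowalski $243; Bergstrom $361; Petrov $727; Orozco $281; Becker $344; Quinlan $273. Sum = $2,229.
Difference $2,230 − $2,229 = +$1 applied to largest allocation (Petrov): Petrov becomes $728.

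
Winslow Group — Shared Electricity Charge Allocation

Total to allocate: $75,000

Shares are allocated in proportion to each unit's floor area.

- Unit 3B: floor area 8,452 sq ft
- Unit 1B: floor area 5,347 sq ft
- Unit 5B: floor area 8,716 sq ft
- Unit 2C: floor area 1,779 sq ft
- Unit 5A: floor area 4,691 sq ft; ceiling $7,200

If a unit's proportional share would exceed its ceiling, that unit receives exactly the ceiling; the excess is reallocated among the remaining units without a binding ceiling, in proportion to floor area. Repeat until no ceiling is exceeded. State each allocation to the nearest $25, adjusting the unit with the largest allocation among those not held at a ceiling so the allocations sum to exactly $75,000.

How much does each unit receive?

Floor area total: 28,985.
Pro-rata shares before constraints: Unit 3B 21,869.93; Unit 1B 13,835.60; Unit 5B 22,553.04; Unit 2C 4,603.24; Unit 5A 12,138.17.
Held at cap: Unit 5A ($7,200); remaining pool $67,800 reallocated over remaining floor area 24,294.
Redistributed shares: Unit 3B 23,587.95 → $23,600; Unit 1B 14,922.47 → $14,925; Unit 5B 24,324.72 → $24,325; Unit 2C 4,964.86 → $4,975.
Rounding difference −$25 applied to Unit 5B → $24,300.

Unit 3B: $23,600; Unit 1B: $14,925; Unit 5B: $24,300; Unit 2C: $4,975; Unit 5A: $7,200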